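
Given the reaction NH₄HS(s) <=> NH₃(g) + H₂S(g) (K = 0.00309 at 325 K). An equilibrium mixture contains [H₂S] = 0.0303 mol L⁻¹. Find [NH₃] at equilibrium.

[NH₃] = 0.102 mol L⁻¹

(NH₄HS is a pure solid — omitted from K.)
At equilibrium, K = [NH₃]·[H₂S] = 0.00309.
([NH₃])·(0.0303) = 0.00309
[NH₃] = 0.102 mol L⁻¹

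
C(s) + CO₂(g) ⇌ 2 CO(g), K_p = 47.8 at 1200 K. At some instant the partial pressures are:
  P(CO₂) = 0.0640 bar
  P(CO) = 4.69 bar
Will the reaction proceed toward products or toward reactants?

(C is a pure solid — omitted from Q_p.)
Q_p = P(CO)² / P(CO₂) = (4.69)² / (0.0640) = 344
Q_p = 344 > K_p = 47.8, so the reverse reaction proceeds.

to the left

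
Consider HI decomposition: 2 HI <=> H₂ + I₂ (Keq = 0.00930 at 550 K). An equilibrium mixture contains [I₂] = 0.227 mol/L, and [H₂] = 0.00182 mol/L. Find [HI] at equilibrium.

At equilibrium, Keq = [H₂]·[I₂] / [HI]² = 0.00930.
(0.00182)·(0.227) / ([HI])² = 0.00930
[HI]² = 0.0444 ⇒ [HI] = 0.211 mol/L

[HI] = 0.211 mol/L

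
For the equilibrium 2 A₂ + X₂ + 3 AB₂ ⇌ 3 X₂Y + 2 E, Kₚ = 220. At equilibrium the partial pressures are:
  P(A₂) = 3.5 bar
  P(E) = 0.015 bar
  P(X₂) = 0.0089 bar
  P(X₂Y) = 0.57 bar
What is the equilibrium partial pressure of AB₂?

P(AB₂) = 0.012 bar

At equilibrium, Kₚ = P(X₂Y)³·P(E)² / (P(A₂)²·P(X₂)·P(AB₂)³) = 220.
(0.57)³·(0.015)² / ((3.5)²·(0.0089)·(P(AB₂))³) = 220
P(AB₂)³ = 1.74×10⁻⁶ ⇒ P(AB₂) = 0.012 bar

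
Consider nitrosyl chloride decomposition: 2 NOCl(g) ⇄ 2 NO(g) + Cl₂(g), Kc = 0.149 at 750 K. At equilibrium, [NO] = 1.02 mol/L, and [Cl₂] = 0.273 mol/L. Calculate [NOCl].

At equilibrium, Kc = [NO]²·[Cl₂] / [NOCl]² = 0.149.
(1.02)²·(0.273) / ([NOCl])² = 0.149
[NOCl]² = 1.91 ⇒ [NOCl] = 1.38 mol/L

[NOCl] = 1.38 mol/L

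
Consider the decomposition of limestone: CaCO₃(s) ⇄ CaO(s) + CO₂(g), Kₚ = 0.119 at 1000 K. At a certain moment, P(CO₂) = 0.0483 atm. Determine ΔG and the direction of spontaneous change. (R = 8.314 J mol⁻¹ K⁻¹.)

(CaCO₃, CaO are pure solids — omitted from Qₚ.)
Qₚ = P(CO₂) = 0.0483
ΔG = RT ln(Qₚ/Kₚ) = (8.314 J mol⁻¹ K⁻¹)(1000 K) × ln(0.0483/0.119)
   = (8.314 kJ/mol)(-0.9017) = -7.50 kJ/mol
ΔG < 0, so the forward reaction is spontaneous (proceeds forward).

ΔG = -7.50 kJ/mol; the forward reaction is spontaneous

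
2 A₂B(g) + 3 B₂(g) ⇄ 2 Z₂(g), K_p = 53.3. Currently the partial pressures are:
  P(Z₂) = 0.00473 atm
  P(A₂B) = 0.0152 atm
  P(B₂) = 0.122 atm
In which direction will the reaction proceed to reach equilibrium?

at equilibrium

Q_p = P(Z₂)² / (P(A₂B)²·P(B₂)³) = (0.00473)² / ((0.0152)²·(0.122)³) = 53.3
Q_p = 53.3 = K_p, so the system is already at equilibrium.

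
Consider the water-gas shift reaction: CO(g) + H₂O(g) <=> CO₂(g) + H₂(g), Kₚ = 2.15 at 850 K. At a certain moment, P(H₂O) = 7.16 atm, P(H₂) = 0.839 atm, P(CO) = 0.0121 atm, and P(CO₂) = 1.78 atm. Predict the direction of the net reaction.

reverse (toward reactants)

Qₚ = P(CO₂)·P(H₂) / (P(CO)·P(H₂O)) = (1.78)·(0.839) / ((0.0121)·(7.16)) = 17.2
Qₚ = 17.2 > Kₚ = 2.15, so the reverse reaction proceeds.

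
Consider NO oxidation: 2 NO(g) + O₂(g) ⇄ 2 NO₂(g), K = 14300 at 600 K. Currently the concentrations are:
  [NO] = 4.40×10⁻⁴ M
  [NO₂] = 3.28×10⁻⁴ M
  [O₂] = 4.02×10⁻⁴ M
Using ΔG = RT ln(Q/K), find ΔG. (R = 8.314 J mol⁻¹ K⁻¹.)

ΔG = -11.7 kJ/mol

Q = [NO₂]² / ([NO]²·[O₂]) = (3.28×10⁻⁴)² / ((4.40×10⁻⁴)²·(4.02×10⁻⁴)) = 1380
ΔG = RT ln(Q/K) = (8.314 J mol⁻¹ K⁻¹)(600 K) × ln(1380/14300)
   = (4.988 kJ/mol)(-2.338) = -11.7 kJ/mol
ΔG < 0, so the forward reaction is spontaneous (proceeds forward).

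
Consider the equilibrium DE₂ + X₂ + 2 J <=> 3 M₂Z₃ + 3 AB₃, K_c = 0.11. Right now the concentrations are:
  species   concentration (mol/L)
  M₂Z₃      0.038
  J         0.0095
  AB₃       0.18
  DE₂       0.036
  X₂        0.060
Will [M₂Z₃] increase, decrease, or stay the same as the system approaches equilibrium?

Q_c = [M₂Z₃]³·[AB₃]³ / ([DE₂]·[X₂]·[J]²) = (0.038)³·(0.18)³ / ((0.036)·(0.060)·(0.0095)²) = 1.6
Q_c = 1.6 > K_c = 0.11: net reverse reaction.
M₂Z₃ is a product, so it decreases.

decrease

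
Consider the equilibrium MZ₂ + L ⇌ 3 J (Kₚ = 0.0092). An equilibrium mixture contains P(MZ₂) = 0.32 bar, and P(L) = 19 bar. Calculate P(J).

P(J) = 0.38 bar

At equilibrium, Kₚ = P(J)³ / (P(MZ₂)·P(L)) = 0.0092.
(P(J))³ / ((0.32)·(19)) = 0.0092
P(J)³ = 0.0559 ⇒ P(J) = 0.38 bar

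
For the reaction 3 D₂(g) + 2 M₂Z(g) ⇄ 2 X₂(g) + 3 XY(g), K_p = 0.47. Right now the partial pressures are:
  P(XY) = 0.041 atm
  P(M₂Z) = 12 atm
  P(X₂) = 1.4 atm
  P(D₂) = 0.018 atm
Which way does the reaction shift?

in the forward direction

Q_p = P(X₂)²·P(XY)³ / (P(D₂)³·P(M₂Z)²) = (1.4)²·(0.041)³ / ((0.018)³·(12)²) = 0.16
Q_p = 0.16 < K_p = 0.47, so the forward reaction proceeds.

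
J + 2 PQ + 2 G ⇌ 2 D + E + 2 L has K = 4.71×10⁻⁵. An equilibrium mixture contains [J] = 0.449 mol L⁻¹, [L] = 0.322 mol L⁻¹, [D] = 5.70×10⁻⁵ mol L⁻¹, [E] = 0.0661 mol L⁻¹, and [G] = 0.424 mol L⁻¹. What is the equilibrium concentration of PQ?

At equilibrium, K = [D]²·[E]·[L]² / ([J]·[PQ]²·[G]²) = 4.71×10⁻⁵.
(5.70×10⁻⁵)²·(0.0661)·(0.322)² / ((0.449)·([PQ])²·(0.424)²) = 4.71×10⁻⁵
[PQ]² = 5.86×10⁻⁶ ⇒ [PQ] = 0.00242 mol L⁻¹

[PQ] = 0.00242 mol L⁻¹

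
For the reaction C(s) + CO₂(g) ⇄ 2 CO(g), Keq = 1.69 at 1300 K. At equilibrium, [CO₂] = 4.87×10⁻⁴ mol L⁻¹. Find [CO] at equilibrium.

[CO] = 0.0287 mol L⁻¹

(C is a pure solid — omitted from Keq.)
At equilibrium, Keq = [CO]² / [CO₂] = 1.69.
([CO])² / (4.87×10⁻⁴) = 1.69
[CO]² = 8.23×10⁻⁴ ⇒ [CO] = 0.0287 mol L⁻¹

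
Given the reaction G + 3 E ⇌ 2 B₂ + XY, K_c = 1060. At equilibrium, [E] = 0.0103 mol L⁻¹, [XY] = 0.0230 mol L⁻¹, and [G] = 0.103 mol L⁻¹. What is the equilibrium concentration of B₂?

[B₂] = 0.0720 mol L⁻¹

At equilibrium, K_c = [B₂]²·[XY] / ([G]·[E]³) = 1060.
([B₂])²·(0.0230) / ((0.103)·(0.0103)³) = 1060
[B₂]² = 0.00519 ⇒ [B₂] = 0.0720 mol L⁻¹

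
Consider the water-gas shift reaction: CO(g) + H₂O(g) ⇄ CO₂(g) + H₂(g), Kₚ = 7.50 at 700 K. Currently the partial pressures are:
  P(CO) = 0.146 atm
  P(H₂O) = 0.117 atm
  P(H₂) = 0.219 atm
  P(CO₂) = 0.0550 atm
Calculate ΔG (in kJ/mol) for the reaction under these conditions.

Qₚ = P(CO₂)·P(H₂) / (P(CO)·P(H₂O)) = (0.0550)·(0.219) / ((0.146)·(0.117)) = 0.705
ΔG = RT ln(Qₚ/Kₚ) = (8.314 J mol⁻¹ K⁻¹)(700 K) × ln(0.705/7.50)
   = (5.820 kJ/mol)(-2.364) = -13.8 kJ/mol
ΔG < 0, so the forward reaction is spontaneous (proceeds forward).

ΔG = -13.8 kJ/mol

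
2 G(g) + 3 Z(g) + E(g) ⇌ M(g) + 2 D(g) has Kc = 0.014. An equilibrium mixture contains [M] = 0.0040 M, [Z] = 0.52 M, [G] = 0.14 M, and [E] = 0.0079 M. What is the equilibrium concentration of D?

[D] = 0.0087 M

At equilibrium, Kc = [M]·[D]² / ([G]²·[Z]³·[E]) = 0.014.
(0.0040)·([D])² / ((0.14)²·(0.52)³·(0.0079)) = 0.014
[D]² = 7.62×10⁻⁵ ⇒ [D] = 0.0087 M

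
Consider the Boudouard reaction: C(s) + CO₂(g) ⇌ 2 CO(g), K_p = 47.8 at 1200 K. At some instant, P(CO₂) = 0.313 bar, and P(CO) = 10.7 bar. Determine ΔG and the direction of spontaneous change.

ΔG = 20.3 kJ/mol; the forward reaction is non-spontaneous

(C is a pure solid — omitted from Q_p.)
Q_p = P(CO)² / P(CO₂) = (10.7)² / (0.313) = 366
ΔG = RT ln(Q_p/K_p) = (8.314 J mol⁻¹ K⁻¹)(1200 K) × ln(366/47.8)
   = (9.977 kJ/mol)(2.036) = 20.3 kJ/mol
ΔG > 0, so the forward reaction is non-spontaneous (proceeds in reverse).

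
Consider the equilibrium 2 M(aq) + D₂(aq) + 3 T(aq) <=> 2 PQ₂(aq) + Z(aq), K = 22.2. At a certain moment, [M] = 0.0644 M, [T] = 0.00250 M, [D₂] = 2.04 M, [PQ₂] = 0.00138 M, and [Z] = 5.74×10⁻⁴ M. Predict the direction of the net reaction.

to the right

Q = [PQ₂]²·[Z] / ([M]²·[D₂]·[T]³) = (0.00138)²·(5.74×10⁻⁴) / ((0.0644)²·(2.04)·(0.00250)³) = 8.27
Q = 8.27 < K = 22.2, so the forward reaction proceeds.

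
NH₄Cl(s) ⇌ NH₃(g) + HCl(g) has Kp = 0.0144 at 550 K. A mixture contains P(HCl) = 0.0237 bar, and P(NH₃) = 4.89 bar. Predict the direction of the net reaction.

toward reactants

(NH₄Cl is a pure solid — omitted from Qp.)
Qp = P(NH₃)·P(HCl) = (4.89)·(0.0237) = 0.116
Qp = 0.116 > Kp = 0.0144, so the reverse reaction proceeds.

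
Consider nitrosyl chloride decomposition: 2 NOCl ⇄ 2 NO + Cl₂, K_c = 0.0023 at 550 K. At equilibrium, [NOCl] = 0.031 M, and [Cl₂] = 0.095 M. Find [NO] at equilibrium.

At equilibrium, K_c = [NO]²·[Cl₂] / [NOCl]² = 0.0023.
([NO])²·(0.095) / (0.031)² = 0.0023
[NO]² = 2.33e-5 ⇒ [NO] = 0.0048 M

[NO] = 0.0048 M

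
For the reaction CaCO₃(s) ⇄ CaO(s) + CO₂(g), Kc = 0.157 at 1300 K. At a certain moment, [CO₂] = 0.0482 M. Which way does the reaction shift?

in the forward direction

(CaCO₃, CaO are pure solids — omitted from Qc.)
Qc = [CO₂] = 0.0482
Qc = 0.0482 < Kc = 0.157, so the forward reaction proceeds.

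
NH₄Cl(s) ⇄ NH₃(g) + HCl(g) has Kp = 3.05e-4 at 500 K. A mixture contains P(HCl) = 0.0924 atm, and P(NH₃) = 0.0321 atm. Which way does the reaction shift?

(NH₄Cl is a pure solid — omitted from Qp.)
Qp = P(NH₃)·P(HCl) = (0.0321)·(0.0924) = 0.00297
Qp = 0.00297 > Kp = 3.05e-4, so the reverse reaction proceeds.

in the reverse direction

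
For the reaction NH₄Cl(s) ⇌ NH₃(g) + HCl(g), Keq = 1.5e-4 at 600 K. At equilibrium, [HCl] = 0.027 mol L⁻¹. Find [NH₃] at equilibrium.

[NH₃] = 0.0056 mol L⁻¹

(NH₄Cl is a pure solid — omitted from Keq.)
At equilibrium, Keq = [NH₃]·[HCl] = 1.5e-4.
([NH₃])·(0.027) = 1.5e-4
[NH₃] = 0.00556 = 0.0056 mol L⁻¹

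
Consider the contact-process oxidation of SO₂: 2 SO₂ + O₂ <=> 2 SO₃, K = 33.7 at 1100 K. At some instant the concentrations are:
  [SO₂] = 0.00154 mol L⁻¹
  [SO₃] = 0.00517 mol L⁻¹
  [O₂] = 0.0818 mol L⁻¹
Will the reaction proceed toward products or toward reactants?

Q = [SO₃]² / ([SO₂]²·[O₂]) = (0.00517)² / ((0.00154)²·(0.0818)) = 138
Q = 138 > K = 33.7, so the reverse reaction proceeds.

to the left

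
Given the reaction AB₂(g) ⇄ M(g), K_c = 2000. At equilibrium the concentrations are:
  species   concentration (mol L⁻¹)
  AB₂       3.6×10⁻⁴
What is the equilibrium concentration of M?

At equilibrium, K_c = [M] / [AB₂] = 2000.
([M]) / (3.6×10⁻⁴) = 2000
[M] = 0.720 = 0.72 mol L⁻¹

[M] = 0.72 mol L⁻¹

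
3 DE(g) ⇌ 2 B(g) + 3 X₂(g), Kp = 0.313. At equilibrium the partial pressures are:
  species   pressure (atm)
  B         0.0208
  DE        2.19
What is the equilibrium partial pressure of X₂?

At equilibrium, Kp = P(B)²·P(X₂)³ / P(DE)³ = 0.313.
(0.0208)²·(P(X₂))³ / (2.19)³ = 0.313
P(X₂)³ = 7600 ⇒ P(X₂) = 19.7 atm

P(X₂) = 19.7 atm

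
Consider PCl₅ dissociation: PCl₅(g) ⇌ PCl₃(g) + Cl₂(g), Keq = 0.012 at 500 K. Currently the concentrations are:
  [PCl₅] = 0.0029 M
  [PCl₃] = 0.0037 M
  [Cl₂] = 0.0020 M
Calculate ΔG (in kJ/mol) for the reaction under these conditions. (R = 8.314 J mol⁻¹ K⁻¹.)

ΔG = -6.44 kJ/mol

Q = [PCl₃]·[Cl₂] / [PCl₅] = (0.0037)·(0.0020) / (0.0029) = 0.00255
ΔG = RT ln(Q/Keq) = (8.314 J mol⁻¹ K⁻¹)(500 K) × ln(0.00255/0.012)
   = (4.157 kJ/mol)(-1.549) = -6.44 kJ/mol
ΔG < 0, so the forward reaction is spontaneous (proceeds forward).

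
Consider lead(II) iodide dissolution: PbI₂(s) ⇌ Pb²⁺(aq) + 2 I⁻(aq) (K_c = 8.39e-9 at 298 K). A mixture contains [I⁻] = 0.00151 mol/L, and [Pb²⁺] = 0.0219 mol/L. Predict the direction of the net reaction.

(PbI₂ is a pure solid — omitted from Q_c.)
Q_c = [Pb²⁺]·[I⁻]² = (0.0219)·(0.00151)² = 4.99e-8
Q_c = 4.99e-8 > K_c = 8.39e-9, so the reverse reaction proceeds.

to the left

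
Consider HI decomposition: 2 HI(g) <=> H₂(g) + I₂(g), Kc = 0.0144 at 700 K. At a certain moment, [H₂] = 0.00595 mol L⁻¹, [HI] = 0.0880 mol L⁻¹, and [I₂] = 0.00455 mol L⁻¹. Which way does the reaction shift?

Qc = [H₂]·[I₂] / [HI]² = (0.00595)·(0.00455) / (0.0880)² = 0.00350
Qc = 0.00350 < Kc = 0.0144, so the forward reaction proceeds.

forward (toward products)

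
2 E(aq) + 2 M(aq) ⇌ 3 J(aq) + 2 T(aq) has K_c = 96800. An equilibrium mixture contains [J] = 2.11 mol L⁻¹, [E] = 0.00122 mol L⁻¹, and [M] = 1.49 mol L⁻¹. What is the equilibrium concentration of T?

[T] = 0.185 mol L⁻¹

At equilibrium, K_c = [J]³·[T]² / ([E]²·[M]²) = 96800.
(2.11)³·([T])² / ((0.00122)²·(1.49)²) = 96800
[T]² = 0.0341 ⇒ [T] = 0.185 mol L⁻¹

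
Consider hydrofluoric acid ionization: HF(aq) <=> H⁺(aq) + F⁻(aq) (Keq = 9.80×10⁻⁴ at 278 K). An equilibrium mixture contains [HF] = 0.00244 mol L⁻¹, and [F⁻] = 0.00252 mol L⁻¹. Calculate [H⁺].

[H⁺] = 9.49×10⁻⁴ mol L⁻¹

At equilibrium, Keq = [H⁺]·[F⁻] / [HF] = 9.80×10⁻⁴.
([H⁺])·(0.00252) / (0.00244) = 9.80×10⁻⁴
[H⁺] = 9.49×10⁻⁴ mol L⁻¹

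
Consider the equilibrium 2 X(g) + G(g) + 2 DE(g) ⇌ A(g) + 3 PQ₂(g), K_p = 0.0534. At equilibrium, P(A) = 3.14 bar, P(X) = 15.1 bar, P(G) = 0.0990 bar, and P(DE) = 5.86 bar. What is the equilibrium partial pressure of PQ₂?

At equilibrium, K_p = P(A)·P(PQ₂)³ / (P(X)²·P(G)·P(DE)²) = 0.0534.
(3.14)·(P(PQ₂))³ / ((15.1)²·(0.0990)·(5.86)²) = 0.0534
P(PQ₂)³ = 13.2 ⇒ P(PQ₂) = 2.36 bar

P(PQ₂) = 2.36 bar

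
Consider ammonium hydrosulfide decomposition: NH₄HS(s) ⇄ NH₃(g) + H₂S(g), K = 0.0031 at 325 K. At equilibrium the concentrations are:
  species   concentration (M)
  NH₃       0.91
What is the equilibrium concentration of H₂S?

[H₂S] = 0.0034 M

(NH₄HS is a pure solid — omitted from K.)
At equilibrium, K = [NH₃]·[H₂S] = 0.0031.
(0.91)·([H₂S]) = 0.0031
[H₂S] = 0.00341 = 0.0034 M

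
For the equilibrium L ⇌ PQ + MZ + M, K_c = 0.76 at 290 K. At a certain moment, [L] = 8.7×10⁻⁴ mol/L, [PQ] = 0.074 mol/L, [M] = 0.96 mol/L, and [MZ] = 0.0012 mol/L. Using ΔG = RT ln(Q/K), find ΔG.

ΔG = -4.94 kJ/mol

Q_c = [PQ]·[MZ]·[M] / [L] = (0.074)·(0.0012)·(0.96) / (8.7×10⁻⁴) = 0.0980
ΔG = RT ln(Q_c/K_c) = (8.314 J mol⁻¹ K⁻¹)(290 K) × ln(0.0980/0.76)
   = (2.411 kJ/mol)(-2.048) = -4.94 kJ/mol
ΔG < 0, so the forward reaction is spontaneous (proceeds forward).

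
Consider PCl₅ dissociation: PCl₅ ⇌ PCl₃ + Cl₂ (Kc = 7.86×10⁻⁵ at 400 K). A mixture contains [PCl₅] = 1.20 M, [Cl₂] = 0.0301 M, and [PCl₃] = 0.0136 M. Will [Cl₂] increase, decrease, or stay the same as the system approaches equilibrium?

decrease

Qc = [PCl₃]·[Cl₂] / [PCl₅] = (0.0136)·(0.0301) / (1.20) = 3.41×10⁻⁴
Qc = 3.41×10⁻⁴ > Kc = 7.86×10⁻⁵: net reverse reaction.
Cl₂ is a product, so it decreases.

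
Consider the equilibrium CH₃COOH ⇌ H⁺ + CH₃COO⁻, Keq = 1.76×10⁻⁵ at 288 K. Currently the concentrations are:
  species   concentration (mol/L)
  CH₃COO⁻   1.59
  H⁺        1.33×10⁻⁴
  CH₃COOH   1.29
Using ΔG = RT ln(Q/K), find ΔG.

ΔG = 5.34 kJ/mol

Q = [H⁺]·[CH₃COO⁻] / [CH₃COOH] = (1.33×10⁻⁴)·(1.59) / (1.29) = 1.64×10⁻⁴
ΔG = RT ln(Q/Keq) = (8.314 J mol⁻¹ K⁻¹)(288 K) × ln(1.64×10⁻⁴/1.76×10⁻⁵)
   = (2.394 kJ/mol)(2.232) = 5.34 kJ/mol
ΔG > 0, so the forward reaction is non-spontaneous (proceeds in reverse).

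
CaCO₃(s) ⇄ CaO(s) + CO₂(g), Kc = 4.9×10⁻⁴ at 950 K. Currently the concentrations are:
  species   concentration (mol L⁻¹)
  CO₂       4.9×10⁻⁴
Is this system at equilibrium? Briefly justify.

(CaCO₃, CaO are pure solids — omitted from Qc.)
Qc = [CO₂] = 4.9×10⁻⁴
Qc = 4.9×10⁻⁴ = Kc; the system is at equilibrium.

yes, at equilibrium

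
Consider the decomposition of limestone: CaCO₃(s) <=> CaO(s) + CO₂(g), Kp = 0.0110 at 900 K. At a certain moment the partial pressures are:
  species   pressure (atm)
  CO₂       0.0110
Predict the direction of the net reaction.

(CaCO₃, CaO are pure solids — omitted from Qp.)
Qp = P(CO₂) = 0.0110
Qp = 0.0110 = Kp, so the system is already at equilibrium.

neither direction; the system is at equilibrium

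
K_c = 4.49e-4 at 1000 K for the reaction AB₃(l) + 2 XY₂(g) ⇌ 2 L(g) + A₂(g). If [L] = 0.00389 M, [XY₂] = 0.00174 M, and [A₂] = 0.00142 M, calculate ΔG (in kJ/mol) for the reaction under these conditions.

ΔG = 23.0 kJ/mol

(AB₃ is a pure liquid — omitted from Q_c.)
Q_c = [L]²·[A₂] / [XY₂]² = (0.00389)²·(0.00142) / (0.00174)² = 0.00710
ΔG = RT ln(Q_c/K_c) = (8.314 J mol⁻¹ K⁻¹)(1000 K) × ln(0.00710/4.49e-4)
   = (8.314 kJ/mol)(2.761) = 23.0 kJ/mol
ΔG > 0, so the forward reaction is non-spontaneous (proceeds in reverse).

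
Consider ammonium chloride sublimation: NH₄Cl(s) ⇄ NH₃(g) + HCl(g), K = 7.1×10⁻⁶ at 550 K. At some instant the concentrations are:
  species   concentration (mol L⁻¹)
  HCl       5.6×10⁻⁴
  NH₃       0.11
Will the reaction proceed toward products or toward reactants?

(NH₄Cl is a pure solid — omitted from Q.)
Q = [NH₃]·[HCl] = (0.11)·(5.6×10⁻⁴) = 6.2×10⁻⁵
Q = 6.2×10⁻⁵ > K = 7.1×10⁻⁶, so the reverse reaction proceeds.

to the left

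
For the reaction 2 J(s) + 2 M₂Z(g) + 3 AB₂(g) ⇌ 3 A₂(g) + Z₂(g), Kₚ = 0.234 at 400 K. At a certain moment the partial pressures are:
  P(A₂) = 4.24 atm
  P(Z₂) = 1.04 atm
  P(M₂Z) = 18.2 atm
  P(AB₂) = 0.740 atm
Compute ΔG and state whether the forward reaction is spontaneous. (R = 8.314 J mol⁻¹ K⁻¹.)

(J is a pure solid — omitted from Qₚ.)
Qₚ = P(A₂)³·P(Z₂) / (P(M₂Z)²·P(AB₂)³) = (4.24)³·(1.04) / ((18.2)²·(0.740)³) = 0.591
ΔG = RT ln(Qₚ/Kₚ) = (8.314 J mol⁻¹ K⁻¹)(400 K) × ln(0.591/0.234)
   = (3.326 kJ/mol)(0.9265) = 3.08 kJ/mol
ΔG > 0, so the forward reaction is non-spontaneous (proceeds in reverse).

ΔG = 3.08 kJ/mol; the forward reaction is non-spontaneous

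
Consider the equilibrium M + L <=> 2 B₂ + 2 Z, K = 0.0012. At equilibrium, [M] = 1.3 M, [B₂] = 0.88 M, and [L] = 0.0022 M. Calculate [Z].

At equilibrium, K = [B₂]²·[Z]² / ([M]·[L]) = 0.0012.
(0.88)²·([Z])² / ((1.3)·(0.0022)) = 0.0012
[Z]² = 4.43×10⁻⁶ ⇒ [Z] = 0.0021 M

[Z] = 0.0021 M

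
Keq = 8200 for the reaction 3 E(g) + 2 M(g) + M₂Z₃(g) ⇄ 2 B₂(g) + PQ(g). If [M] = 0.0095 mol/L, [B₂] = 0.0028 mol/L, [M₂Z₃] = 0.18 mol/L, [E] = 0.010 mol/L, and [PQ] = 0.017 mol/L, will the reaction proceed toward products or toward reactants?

no net change (already at equilibrium)

Q = [B₂]²·[PQ] / ([E]³·[M]²·[M₂Z₃]) = (0.0028)²·(0.017) / ((0.010)³·(0.0095)²·(0.18)) = 8200
Q = 8200 = Keq, so the system is already at equilibrium.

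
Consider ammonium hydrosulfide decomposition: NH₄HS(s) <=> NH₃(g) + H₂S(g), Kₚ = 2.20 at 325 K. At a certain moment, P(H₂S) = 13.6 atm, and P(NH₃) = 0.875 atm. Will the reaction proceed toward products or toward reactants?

(NH₄HS is a pure solid — omitted from Qₚ.)
Qₚ = P(NH₃)·P(H₂S) = (0.875)·(13.6) = 11.9
Qₚ = 11.9 > Kₚ = 2.20, so the reverse reaction proceeds.

to the left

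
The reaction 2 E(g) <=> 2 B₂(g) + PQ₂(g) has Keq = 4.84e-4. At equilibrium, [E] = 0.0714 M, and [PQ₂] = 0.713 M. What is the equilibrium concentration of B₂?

At equilibrium, Keq = [B₂]²·[PQ₂] / [E]² = 4.84e-4.
([B₂])²·(0.713) / (0.0714)² = 4.84e-4
[B₂]² = 3.46e-6 ⇒ [B₂] = 0.00186 M

[B₂] = 0.00186 M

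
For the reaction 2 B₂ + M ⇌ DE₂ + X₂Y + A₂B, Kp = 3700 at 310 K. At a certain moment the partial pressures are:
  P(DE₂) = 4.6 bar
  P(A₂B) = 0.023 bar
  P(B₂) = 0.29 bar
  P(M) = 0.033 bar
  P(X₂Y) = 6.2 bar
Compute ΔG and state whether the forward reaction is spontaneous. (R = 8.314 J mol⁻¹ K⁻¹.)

Qp = P(DE₂)·P(X₂Y)·P(A₂B) / (P(B₂)²·P(M)) = (4.6)·(6.2)·(0.023) / ((0.29)²·(0.033)) = 236
ΔG = RT ln(Qp/Kp) = (8.314 J mol⁻¹ K⁻¹)(310 K) × ln(236/3700)
   = (2.577 kJ/mol)(-2.752) = -7.09 kJ/mol
ΔG < 0, so the forward reaction is spontaneous (proceeds forward).

ΔG = -7.09 kJ/mol; the forward reaction is spontaneous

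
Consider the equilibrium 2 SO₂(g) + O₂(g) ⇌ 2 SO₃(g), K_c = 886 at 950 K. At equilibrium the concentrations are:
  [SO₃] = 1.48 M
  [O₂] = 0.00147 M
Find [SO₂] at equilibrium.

At equilibrium, K_c = [SO₃]² / ([SO₂]²·[O₂]) = 886.
(1.48)² / (([SO₂])²·(0.00147)) = 886
[SO₂]² = 1.68 ⇒ [SO₂] = 1.30 M

[SO₂] = 1.30 M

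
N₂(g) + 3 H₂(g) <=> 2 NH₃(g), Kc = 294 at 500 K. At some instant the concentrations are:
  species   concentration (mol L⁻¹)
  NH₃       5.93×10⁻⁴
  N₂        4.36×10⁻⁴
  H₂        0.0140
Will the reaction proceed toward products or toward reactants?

no net change (already at equilibrium)

Qc = [NH₃]² / ([N₂]·[H₂]³) = (5.93×10⁻⁴)² / ((4.36×10⁻⁴)·(0.0140)³) = 294
Qc = 294 = Kc, so the system is already at equilibrium.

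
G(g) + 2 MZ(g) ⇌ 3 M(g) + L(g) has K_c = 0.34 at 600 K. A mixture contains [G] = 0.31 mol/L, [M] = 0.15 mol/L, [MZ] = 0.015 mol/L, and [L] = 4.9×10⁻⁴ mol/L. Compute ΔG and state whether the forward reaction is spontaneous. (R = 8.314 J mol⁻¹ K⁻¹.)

Q_c = [M]³·[L] / ([G]·[MZ]²) = (0.15)³·(4.9×10⁻⁴) / ((0.31)·(0.015)²) = 0.0237
ΔG = RT ln(Q_c/K_c) = (8.314 J mol⁻¹ K⁻¹)(600 K) × ln(0.0237/0.34)
   = (4.988 kJ/mol)(-2.663) = -13.3 kJ/mol
ΔG < 0, so the forward reaction is spontaneous (proceeds forward).

ΔG = -13.3 kJ/mol; the forward reaction is spontaneous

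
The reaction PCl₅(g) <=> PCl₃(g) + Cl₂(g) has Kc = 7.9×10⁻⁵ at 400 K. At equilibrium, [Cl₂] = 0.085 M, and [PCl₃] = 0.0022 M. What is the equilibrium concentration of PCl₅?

[PCl₅] = 2.4 M

At equilibrium, Kc = [PCl₃]·[Cl₂] / [PCl₅] = 7.9×10⁻⁵.
(0.0022)·(0.085) / ([PCl₅]) = 7.9×10⁻⁵
[PCl₅] = 2.37 = 2.4 M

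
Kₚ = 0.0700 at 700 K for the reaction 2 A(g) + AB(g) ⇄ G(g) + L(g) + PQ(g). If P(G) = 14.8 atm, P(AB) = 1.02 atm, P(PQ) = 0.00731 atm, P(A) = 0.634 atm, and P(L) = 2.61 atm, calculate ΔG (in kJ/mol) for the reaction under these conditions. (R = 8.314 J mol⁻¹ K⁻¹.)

Qₚ = P(G)·P(L)·P(PQ) / (P(A)²·P(AB)) = (14.8)·(2.61)·(0.00731) / ((0.634)²·(1.02)) = 0.689
ΔG = RT ln(Qₚ/Kₚ) = (8.314 J mol⁻¹ K⁻¹)(700 K) × ln(0.689/0.0700)
   = (5.820 kJ/mol)(2.287) = 13.3 kJ/mol
ΔG > 0, so the forward reaction is non-spontaneous (proceeds in reverse).

ΔG = 13.3 kJ/mol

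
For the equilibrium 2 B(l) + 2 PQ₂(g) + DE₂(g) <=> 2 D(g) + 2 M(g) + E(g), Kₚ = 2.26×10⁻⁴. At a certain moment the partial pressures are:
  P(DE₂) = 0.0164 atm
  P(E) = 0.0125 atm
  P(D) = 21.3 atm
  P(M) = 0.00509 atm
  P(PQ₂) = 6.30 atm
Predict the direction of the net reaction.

(B is a pure liquid — omitted from Qₚ.)
Qₚ = P(D)²·P(M)²·P(E) / (P(PQ₂)²·P(DE₂)) = (21.3)²·(0.00509)²·(0.0125) / ((6.30)²·(0.0164)) = 2.26×10⁻⁴
Qₚ = 2.26×10⁻⁴ = Kₚ, so the system is already at equilibrium.

neither direction; the system is at equilibrium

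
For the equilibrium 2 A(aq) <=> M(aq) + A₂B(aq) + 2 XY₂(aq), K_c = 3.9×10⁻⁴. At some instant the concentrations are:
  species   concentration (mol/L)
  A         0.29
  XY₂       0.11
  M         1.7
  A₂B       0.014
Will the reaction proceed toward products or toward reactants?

reverse (toward reactants)

Q_c = [M]·[A₂B]·[XY₂]² / [A]² = (1.7)·(0.014)·(0.11)² / (0.29)² = 0.0034
Q_c = 0.0034 > K_c = 3.9×10⁻⁴, so the reverse reaction proceeds.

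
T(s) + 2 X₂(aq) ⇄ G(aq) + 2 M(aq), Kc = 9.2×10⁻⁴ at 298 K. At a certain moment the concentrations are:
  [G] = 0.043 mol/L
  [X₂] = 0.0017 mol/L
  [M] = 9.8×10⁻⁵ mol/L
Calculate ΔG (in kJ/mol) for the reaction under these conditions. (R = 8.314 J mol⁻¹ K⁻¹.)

ΔG = -4.61 kJ/mol

(T is a pure solid — omitted from Qc.)
Qc = [G]·[M]² / [X₂]² = (0.043)·(9.8×10⁻⁵)² / (0.0017)² = 1.43×10⁻⁴
ΔG = RT ln(Qc/Kc) = (8.314 J mol⁻¹ K⁻¹)(298 K) × ln(1.43×10⁻⁴/9.2×10⁻⁴)
   = (2.478 kJ/mol)(-1.862) = -4.61 kJ/mol
ΔG < 0, so the forward reaction is spontaneous (proceeds forward).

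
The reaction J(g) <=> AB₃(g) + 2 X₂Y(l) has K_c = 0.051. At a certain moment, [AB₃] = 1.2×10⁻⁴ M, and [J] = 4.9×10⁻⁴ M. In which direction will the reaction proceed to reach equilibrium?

(X₂Y is a pure liquid — omitted from Q_c.)
Q_c = [AB₃] / [J] = (1.2×10⁻⁴) / (4.9×10⁻⁴) = 0.24
Q_c = 0.24 > K_c = 0.051, so the reverse reaction proceeds.

in the reverse direction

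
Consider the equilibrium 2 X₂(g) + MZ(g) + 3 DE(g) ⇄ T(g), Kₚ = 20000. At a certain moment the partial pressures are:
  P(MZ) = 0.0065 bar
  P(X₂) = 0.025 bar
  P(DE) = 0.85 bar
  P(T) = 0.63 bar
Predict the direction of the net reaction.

Qₚ = P(T) / (P(X₂)²·P(MZ)·P(DE)³) = (0.63) / ((0.025)²·(0.0065)·(0.85)³) = 2.5×10⁵
Qₚ = 2.5×10⁵ > Kₚ = 20000, so the reverse reaction proceeds.

toward reactants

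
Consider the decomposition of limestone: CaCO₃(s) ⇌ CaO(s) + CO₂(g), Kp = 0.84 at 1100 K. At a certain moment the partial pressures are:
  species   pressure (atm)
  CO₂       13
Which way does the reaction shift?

in the reverse direction

(CaCO₃, CaO are pure solids — omitted from Qp.)
Qp = P(CO₂) = 13
Qp = 13 > Kp = 0.84, so the reverse reaction proceeds.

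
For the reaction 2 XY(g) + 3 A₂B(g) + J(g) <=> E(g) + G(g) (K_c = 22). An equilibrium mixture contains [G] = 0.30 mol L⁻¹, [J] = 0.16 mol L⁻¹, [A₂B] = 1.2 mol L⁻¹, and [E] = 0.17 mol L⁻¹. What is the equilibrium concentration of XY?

At equilibrium, K_c = [E]·[G] / ([XY]²·[A₂B]³·[J]) = 22.
(0.17)·(0.30) / (([XY])²·(1.2)³·(0.16)) = 22
[XY]² = 0.00838 ⇒ [XY] = 0.092 mol L⁻¹

[XY] = 0.092 mol L⁻¹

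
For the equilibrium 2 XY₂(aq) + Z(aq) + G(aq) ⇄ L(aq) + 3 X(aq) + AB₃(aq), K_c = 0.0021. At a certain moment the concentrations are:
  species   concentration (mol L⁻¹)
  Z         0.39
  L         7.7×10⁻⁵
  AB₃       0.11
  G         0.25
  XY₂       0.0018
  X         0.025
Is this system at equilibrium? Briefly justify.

Q_c = [L]·[X]³·[AB₃] / ([XY₂]²·[Z]·[G]) = (7.7×10⁻⁵)·(0.025)³·(0.11) / ((0.0018)²·(0.39)·(0.25)) = 4.2×10⁻⁴
Q_c = 4.2×10⁻⁴ < K_c = 0.0021: net forward reaction.

no; Q < K, reaction proceeds forward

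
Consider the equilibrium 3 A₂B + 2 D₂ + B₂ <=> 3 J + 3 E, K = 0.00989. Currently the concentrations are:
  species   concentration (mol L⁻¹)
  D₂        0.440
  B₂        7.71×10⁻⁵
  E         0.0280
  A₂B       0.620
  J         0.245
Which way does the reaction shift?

Q = [J]³·[E]³ / ([A₂B]³·[D₂]²·[B₂]) = (0.245)³·(0.0280)³ / ((0.620)³·(0.440)²·(7.71×10⁻⁵)) = 0.0907
Q = 0.0907 > K = 0.00989, so the reverse reaction proceeds.

reverse (toward reactants)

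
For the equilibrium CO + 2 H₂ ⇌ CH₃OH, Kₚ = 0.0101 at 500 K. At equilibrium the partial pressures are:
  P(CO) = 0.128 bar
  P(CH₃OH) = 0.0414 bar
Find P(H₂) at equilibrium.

At equilibrium, Kₚ = P(CH₃OH) / (P(CO)·P(H₂)²) = 0.0101.
(0.0414) / ((0.128)·(P(H₂))²) = 0.0101
P(H₂)² = 32.0 ⇒ P(H₂) = 5.66 bar

P(H₂) = 5.66 bar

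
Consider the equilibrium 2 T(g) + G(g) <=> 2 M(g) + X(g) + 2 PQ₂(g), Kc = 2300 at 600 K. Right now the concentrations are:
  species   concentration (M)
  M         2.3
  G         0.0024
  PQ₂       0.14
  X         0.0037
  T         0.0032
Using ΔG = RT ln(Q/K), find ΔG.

ΔG = 9.55 kJ/mol

Qc = [M]²·[X]·[PQ₂]² / ([T]²·[G]) = (2.3)²·(0.0037)·(0.14)² / ((0.0032)²·(0.0024)) = 15600
ΔG = RT ln(Qc/Kc) = (8.314 J mol⁻¹ K⁻¹)(600 K) × ln(15600/2300)
   = (4.988 kJ/mol)(1.914) = 9.55 kJ/mol
ΔG > 0, so the forward reaction is non-spontaneous (proceeds in reverse).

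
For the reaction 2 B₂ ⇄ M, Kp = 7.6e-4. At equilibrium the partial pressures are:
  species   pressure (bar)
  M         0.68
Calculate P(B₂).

At equilibrium, Kp = P(M) / P(B₂)² = 7.6e-4.
(0.68) / (P(B₂))² = 7.6e-4
P(B₂)² = 895 ⇒ P(B₂) = 30 bar

P(B₂) = 30 bar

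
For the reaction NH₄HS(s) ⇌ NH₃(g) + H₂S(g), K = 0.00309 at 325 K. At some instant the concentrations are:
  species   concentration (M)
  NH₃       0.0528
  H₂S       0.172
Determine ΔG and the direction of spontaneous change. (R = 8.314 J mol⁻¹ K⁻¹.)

ΔG = 2.91 kJ/mol; the forward reaction is non-spontaneous

(NH₄HS is a pure solid — omitted from Q.)
Q = [NH₃]·[H₂S] = (0.0528)·(0.172) = 0.00908
ΔG = RT ln(Q/K) = (8.314 J mol⁻¹ K⁻¹)(325 K) × ln(0.00908/0.00309)
   = (2.702 kJ/mol)(1.078) = 2.91 kJ/mol
ΔG > 0, so the forward reaction is non-spontaneous (proceeds in reverse).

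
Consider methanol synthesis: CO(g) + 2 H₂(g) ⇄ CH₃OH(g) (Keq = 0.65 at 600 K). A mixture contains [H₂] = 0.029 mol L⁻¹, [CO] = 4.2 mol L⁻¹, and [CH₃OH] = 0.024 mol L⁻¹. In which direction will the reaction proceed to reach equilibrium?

Q = [CH₃OH] / ([CO]·[H₂]²) = (0.024) / ((4.2)·(0.029)²) = 6.8
Q = 6.8 > Keq = 0.65, so the reverse reaction proceeds.

to the left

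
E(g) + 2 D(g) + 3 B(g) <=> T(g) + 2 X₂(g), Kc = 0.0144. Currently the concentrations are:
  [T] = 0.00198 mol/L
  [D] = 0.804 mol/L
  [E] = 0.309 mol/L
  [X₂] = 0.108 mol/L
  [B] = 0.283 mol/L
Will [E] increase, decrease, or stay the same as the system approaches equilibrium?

decrease

Qc = [T]·[X₂]² / ([E]·[D]²·[B]³) = (0.00198)·(0.108)² / ((0.309)·(0.804)²·(0.283)³) = 0.00510
Qc = 0.00510 < Kc = 0.0144: net forward reaction.
E is a reactant, so it decreases.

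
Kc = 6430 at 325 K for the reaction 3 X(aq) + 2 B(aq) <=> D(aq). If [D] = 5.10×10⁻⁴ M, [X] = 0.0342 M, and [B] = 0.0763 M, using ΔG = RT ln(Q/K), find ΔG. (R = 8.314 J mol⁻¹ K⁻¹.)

Qc = [D] / ([X]³·[B]²) = (5.10×10⁻⁴) / ((0.0342)³·(0.0763)²) = 2190
ΔG = RT ln(Qc/Kc) = (8.314 J mol⁻¹ K⁻¹)(325 K) × ln(2190/6430)
   = (2.702 kJ/mol)(-1.077) = -2.91 kJ/mol
ΔG < 0, so the forward reaction is spontaneous (proceeds forward).

ΔG = -2.91 kJ/mol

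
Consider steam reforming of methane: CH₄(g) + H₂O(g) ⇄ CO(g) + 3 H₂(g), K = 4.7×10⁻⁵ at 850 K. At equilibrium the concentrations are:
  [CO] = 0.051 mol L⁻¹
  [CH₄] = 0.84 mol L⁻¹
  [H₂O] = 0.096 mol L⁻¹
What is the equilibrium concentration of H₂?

At equilibrium, K = [CO]·[H₂]³ / ([CH₄]·[H₂O]) = 4.7×10⁻⁵.
(0.051)·([H₂])³ / ((0.84)·(0.096)) = 4.7×10⁻⁵
[H₂]³ = 7.43×10⁻⁵ ⇒ [H₂] = 0.042 mol L⁻¹

[H₂] = 0.042 mol L⁻¹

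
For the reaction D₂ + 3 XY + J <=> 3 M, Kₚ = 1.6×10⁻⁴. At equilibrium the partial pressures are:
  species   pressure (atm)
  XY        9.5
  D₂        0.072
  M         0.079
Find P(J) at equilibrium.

At equilibrium, Kₚ = P(M)³ / (P(D₂)·P(XY)³·P(J)) = 1.6×10⁻⁴.
(0.079)³ / ((0.072)·(9.5)³·(P(J))) = 1.6×10⁻⁴
P(J) = 0.0499 = 0.050 atm

P(J) = 0.050 atm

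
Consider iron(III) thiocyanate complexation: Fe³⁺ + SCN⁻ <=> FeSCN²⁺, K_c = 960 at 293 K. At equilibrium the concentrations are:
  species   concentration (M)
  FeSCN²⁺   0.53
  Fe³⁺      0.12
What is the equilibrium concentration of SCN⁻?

[SCN⁻] = 0.0046 M

At equilibrium, K_c = [FeSCN²⁺] / ([Fe³⁺]·[SCN⁻]) = 960.
(0.53) / ((0.12)·([SCN⁻])) = 960
[SCN⁻] = 0.00460 = 0.0046 M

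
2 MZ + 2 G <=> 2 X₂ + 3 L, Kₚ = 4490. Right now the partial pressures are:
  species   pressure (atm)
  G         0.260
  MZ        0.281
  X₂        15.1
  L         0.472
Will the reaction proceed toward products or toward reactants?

no net change (already at equilibrium)

Qₚ = P(X₂)²·P(L)³ / (P(MZ)²·P(G)²) = (15.1)²·(0.472)³ / ((0.281)²·(0.260)²) = 4490
Qₚ = 4490 = Kₚ, so the system is already at equilibrium.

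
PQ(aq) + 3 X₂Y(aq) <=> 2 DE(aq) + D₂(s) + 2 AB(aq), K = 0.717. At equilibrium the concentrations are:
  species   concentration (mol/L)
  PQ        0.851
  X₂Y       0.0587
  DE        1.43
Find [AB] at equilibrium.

(D₂ is a pure solid — omitted from K.)
At equilibrium, K = [DE]²·[AB]² / ([PQ]·[X₂Y]³) = 0.717.
(1.43)²·([AB])² / ((0.851)·(0.0587)³) = 0.717
[AB]² = 6.04×10⁻⁵ ⇒ [AB] = 0.00777 mol/L

[AB] = 0.00777 mol/L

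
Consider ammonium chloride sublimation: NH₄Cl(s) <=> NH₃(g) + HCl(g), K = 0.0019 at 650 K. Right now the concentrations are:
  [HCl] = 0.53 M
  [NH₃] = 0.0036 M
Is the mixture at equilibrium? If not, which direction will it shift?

(NH₄Cl is a pure solid — omitted from Q.)
Q = [NH₃]·[HCl] = (0.0036)·(0.53) = 0.0019
Q = 0.0019 = K; the system is at equilibrium.

yes, at equilibrium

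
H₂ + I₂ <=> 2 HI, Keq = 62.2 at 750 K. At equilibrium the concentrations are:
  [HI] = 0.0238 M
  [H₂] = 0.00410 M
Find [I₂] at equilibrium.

[I₂] = 0.00222 M

At equilibrium, Keq = [HI]² / ([H₂]·[I₂]) = 62.2.
(0.0238)² / ((0.00410)·([I₂])) = 62.2
[I₂] = 0.00222 M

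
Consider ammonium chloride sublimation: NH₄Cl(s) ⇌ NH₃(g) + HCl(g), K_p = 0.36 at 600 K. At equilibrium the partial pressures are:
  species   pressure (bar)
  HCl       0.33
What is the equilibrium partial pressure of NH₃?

P(NH₃) = 1.1 bar

(NH₄Cl is a pure solid — omitted from K_p.)
At equilibrium, K_p = P(NH₃)·P(HCl) = 0.36.
(P(NH₃))·(0.33) = 0.36
P(NH₃) = 1.09 = 1.1 bar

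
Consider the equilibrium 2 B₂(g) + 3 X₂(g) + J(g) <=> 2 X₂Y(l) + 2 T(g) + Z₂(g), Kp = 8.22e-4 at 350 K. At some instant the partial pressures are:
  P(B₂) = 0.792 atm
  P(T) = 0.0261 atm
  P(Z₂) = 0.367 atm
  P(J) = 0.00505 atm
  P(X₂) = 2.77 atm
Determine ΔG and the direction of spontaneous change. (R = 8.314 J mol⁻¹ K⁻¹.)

(X₂Y is a pure liquid — omitted from Qp.)
Qp = P(T)²·P(Z₂) / (P(B₂)²·P(X₂)³·P(J)) = (0.0261)²·(0.367) / ((0.792)²·(2.77)³·(0.00505)) = 0.00371
ΔG = RT ln(Qp/Kp) = (8.314 J mol⁻¹ K⁻¹)(350 K) × ln(0.00371/8.22e-4)
   = (2.910 kJ/mol)(1.507) = 4.39 kJ/mol
ΔG > 0, so the forward reaction is non-spontaneous (proceeds in reverse).

ΔG = 4.39 kJ/mol; the forward reaction is non-spontaneous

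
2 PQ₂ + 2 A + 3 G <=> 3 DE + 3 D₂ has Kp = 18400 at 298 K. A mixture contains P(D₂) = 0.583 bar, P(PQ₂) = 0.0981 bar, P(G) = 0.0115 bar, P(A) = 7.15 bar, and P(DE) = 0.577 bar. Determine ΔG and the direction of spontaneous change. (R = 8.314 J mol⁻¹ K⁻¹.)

ΔG = 2.52 kJ/mol; the forward reaction is non-spontaneous

Qp = P(DE)³·P(D₂)³ / (P(PQ₂)²·P(A)²·P(G)³) = (0.577)³·(0.583)³ / ((0.0981)²·(7.15)²·(0.0115)³) = 50900
ΔG = RT ln(Qp/Kp) = (8.314 J mol⁻¹ K⁻¹)(298 K) × ln(50900/18400)
   = (2.478 kJ/mol)(1.018) = 2.52 kJ/mol
ΔG > 0, so the forward reaction is non-spontaneous (proceeds in reverse).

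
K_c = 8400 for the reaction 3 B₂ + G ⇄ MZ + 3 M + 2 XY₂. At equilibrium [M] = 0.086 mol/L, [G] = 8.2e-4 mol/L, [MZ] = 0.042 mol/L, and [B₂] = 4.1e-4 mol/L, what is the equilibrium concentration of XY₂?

At equilibrium, K_c = [MZ]·[M]³·[XY₂]² / ([B₂]³·[G]) = 8400.
(0.042)·(0.086)³·([XY₂])² / ((4.1e-4)³·(8.2e-4)) = 8400
[XY₂]² = 1.78e-5 ⇒ [XY₂] = 0.0042 mol/L

[XY₂] = 0.0042 mol/L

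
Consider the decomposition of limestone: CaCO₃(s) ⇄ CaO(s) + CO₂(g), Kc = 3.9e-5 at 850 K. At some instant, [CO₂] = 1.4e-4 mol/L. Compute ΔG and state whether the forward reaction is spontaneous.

ΔG = 9.03 kJ/mol; the forward reaction is non-spontaneous

(CaCO₃, CaO are pure solids — omitted from Qc.)
Qc = [CO₂] = 1.40e-4
ΔG = RT ln(Qc/Kc) = (8.314 J mol⁻¹ K⁻¹)(850 K) × ln(1.40e-4/3.9e-5)
   = (7.067 kJ/mol)(1.278) = 9.03 kJ/mol
ΔG > 0, so the forward reaction is non-spontaneous (proceeds in reverse).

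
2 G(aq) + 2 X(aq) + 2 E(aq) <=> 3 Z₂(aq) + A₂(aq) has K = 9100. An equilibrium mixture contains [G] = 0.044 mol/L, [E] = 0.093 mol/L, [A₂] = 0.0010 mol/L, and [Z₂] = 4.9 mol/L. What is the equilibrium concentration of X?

[X] = 0.88 mol/L

At equilibrium, K = [Z₂]³·[A₂] / ([G]²·[X]²·[E]²) = 9100.
(4.9)³·(0.0010) / ((0.044)²·([X])²·(0.093)²) = 9100
[X]² = 0.772 ⇒ [X] = 0.88 mol/L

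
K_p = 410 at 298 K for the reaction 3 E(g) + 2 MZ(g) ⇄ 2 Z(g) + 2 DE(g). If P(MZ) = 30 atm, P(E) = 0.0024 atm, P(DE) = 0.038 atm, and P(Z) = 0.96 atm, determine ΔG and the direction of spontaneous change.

ΔG = -3.33 kJ/mol; the forward reaction is spontaneous

Q_p = P(Z)²·P(DE)² / (P(E)³·P(MZ)²) = (0.96)²·(0.038)² / ((0.0024)³·(30)²) = 107
ΔG = RT ln(Q_p/K_p) = (8.314 J mol⁻¹ K⁻¹)(298 K) × ln(107/410)
   = (2.478 kJ/mol)(-1.343) = -3.33 kJ/mol
ΔG < 0, so the forward reaction is spontaneous (proceeds forward).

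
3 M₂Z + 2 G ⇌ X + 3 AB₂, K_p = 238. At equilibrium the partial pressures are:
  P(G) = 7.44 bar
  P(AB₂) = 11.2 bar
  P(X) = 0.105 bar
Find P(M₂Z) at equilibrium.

P(M₂Z) = 0.224 bar

At equilibrium, K_p = P(X)·P(AB₂)³ / (P(M₂Z)³·P(G)²) = 238.
(0.105)·(11.2)³ / ((P(M₂Z))³·(7.44)²) = 238
P(M₂Z)³ = 0.0112 ⇒ P(M₂Z) = 0.224 bar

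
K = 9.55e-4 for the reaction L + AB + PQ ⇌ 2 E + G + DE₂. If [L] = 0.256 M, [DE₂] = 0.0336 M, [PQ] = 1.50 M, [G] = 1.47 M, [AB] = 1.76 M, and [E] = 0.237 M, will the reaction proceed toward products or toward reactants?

reverse (toward reactants)

Q = [E]²·[G]·[DE₂] / ([L]·[AB]·[PQ]) = (0.237)²·(1.47)·(0.0336) / ((0.256)·(1.76)·(1.50)) = 0.00410
Q = 0.00410 > K = 9.55e-4, so the reverse reaction proceeds.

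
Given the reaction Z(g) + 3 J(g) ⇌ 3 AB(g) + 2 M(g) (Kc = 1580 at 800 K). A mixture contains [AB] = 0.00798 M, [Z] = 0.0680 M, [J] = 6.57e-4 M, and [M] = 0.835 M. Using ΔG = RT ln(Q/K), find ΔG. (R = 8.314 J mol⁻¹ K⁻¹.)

Qc = [AB]³·[M]² / ([Z]·[J]³) = (0.00798)³·(0.835)² / ((0.0680)·(6.57e-4)³) = 18400
ΔG = RT ln(Qc/Kc) = (8.314 J mol⁻¹ K⁻¹)(800 K) × ln(18400/1580)
   = (6.651 kJ/mol)(2.455) = 16.3 kJ/mol
ΔG > 0, so the forward reaction is non-spontaneous (proceeds in reverse).

ΔG = 16.3 kJ/mol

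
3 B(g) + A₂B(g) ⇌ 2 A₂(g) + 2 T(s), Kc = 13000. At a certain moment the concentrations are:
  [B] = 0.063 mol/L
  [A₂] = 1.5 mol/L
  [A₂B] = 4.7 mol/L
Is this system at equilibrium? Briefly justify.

(T is a pure solid — omitted from Qc.)
Qc = [A₂]² / ([B]³·[A₂B]) = (1.5)² / ((0.063)³·(4.7)) = 1900
Qc = 1900 < Kc = 13000: net forward reaction.

no; Q < K, reaction proceeds forward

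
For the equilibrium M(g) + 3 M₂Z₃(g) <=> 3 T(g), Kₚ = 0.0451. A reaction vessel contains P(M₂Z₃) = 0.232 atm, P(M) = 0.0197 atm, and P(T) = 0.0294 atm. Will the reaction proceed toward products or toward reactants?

to the left

Qₚ = P(T)³ / (P(M)·P(M₂Z₃)³) = (0.0294)³ / ((0.0197)·(0.232)³) = 0.103
Qₚ = 0.103 > Kₚ = 0.0451, so the reverse reaction proceeds.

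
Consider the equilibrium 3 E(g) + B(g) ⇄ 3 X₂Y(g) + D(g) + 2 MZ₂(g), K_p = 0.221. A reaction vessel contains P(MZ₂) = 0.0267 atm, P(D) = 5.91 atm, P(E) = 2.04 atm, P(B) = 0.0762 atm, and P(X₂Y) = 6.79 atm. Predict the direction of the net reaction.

reverse (toward reactants)

Q_p = P(X₂Y)³·P(D)·P(MZ₂)² / (P(E)³·P(B)) = (6.79)³·(5.91)·(0.0267)² / ((2.04)³·(0.0762)) = 2.04
Q_p = 2.04 > K_p = 0.221, so the reverse reaction proceeds.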